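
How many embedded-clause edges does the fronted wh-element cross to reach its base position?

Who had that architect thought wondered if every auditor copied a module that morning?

1

"who" is extracted from the subject of "wondered".
Boundaries crossed, outermost first: [Ø] — 1 in total.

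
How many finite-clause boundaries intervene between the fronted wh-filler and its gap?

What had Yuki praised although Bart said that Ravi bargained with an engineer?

"what" originates inside the matrix clause — no clause boundary is crossed.

0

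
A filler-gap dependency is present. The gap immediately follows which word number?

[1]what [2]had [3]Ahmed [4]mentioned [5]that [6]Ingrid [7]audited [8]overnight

The displaced element is "what" (word 1).
It is linked across 1 clause boundary (that).
It functions as the direct object of "audited", so the gap sits immediately after word 7 ("audited").
Base order: Ahmed had mentioned that Ingrid audited what overnight.

7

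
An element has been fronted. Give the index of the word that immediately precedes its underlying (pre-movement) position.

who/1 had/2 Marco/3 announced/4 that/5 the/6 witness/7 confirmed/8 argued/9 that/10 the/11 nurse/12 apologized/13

8

The displaced element is "who" (word 1).
It is linked across 2 clause boundaries (that → Ø).
It functions as the subject of "argued", so the gap sits immediately after word 8 ("confirmed").
Base order: Marco had announced that the witness confirmed that who argued that the nurse apologized.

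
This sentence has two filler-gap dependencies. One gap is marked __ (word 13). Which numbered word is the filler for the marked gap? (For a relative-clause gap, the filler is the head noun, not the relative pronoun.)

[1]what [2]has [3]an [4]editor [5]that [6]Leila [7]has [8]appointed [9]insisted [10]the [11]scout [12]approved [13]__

The marked gap is the direct object of "approved".
Its filler is the fronted wh-phrase "what", at word 1.
(The other dependency links word 4 to a gap after word 8.)

1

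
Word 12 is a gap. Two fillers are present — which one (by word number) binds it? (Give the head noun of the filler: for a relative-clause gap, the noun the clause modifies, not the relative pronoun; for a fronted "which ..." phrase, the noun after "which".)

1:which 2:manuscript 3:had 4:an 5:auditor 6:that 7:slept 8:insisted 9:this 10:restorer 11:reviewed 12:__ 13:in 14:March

The marked gap is the direct object of "reviewed".
Its filler is the fronted wh-phrase "which manuscript", at word 2.
(The other dependency links word 5 to a gap after word 6.)

2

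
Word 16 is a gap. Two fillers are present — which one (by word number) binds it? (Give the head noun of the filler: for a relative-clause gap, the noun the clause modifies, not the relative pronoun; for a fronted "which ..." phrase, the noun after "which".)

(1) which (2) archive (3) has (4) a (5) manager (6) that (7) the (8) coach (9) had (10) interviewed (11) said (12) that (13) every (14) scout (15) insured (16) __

2

The marked gap is the direct object of "insured".
Its filler is the fronted wh-phrase "which archive", at word 2.
(The other dependency links word 5 to a gap after word 10.)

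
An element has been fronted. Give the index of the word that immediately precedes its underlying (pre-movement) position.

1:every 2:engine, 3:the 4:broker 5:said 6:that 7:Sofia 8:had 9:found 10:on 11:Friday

The displaced element is "every engine" (word 2).
It is linked across 1 clause boundary (that).
It functions as the direct object of "found", so the gap sits immediately after word 9 ("found").
Base order: The broker said that Sofia had found every engine on Friday.

9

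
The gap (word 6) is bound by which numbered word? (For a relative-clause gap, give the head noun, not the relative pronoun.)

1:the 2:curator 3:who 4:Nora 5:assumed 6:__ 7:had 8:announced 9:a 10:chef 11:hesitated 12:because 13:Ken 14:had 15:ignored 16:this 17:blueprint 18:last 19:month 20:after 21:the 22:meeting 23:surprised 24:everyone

2

The gap at 6 is the subject of "announced", inside a relative clause.
The relative pronoun is "who" (word 3); it is bound by the head noun immediately before it.
Its filler is the head noun "curator", at word 2.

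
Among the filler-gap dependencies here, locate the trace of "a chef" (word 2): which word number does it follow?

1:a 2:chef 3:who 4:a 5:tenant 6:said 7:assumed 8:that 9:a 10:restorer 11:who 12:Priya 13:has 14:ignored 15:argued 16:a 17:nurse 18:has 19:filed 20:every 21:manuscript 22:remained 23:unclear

The displaced element is "a chef" (word 2).
It is linked across 1 clause boundary (Ø).
It functions as the subject of "assumed", so the gap sits immediately after word 6 ("said").
Base order: A tenant said a chef assumed that a restorer who Priya has ignored argued a nurse has filed every manuscript.

6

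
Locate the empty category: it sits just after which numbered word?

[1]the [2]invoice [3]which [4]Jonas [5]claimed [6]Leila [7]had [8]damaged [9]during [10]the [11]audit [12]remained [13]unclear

8

The displaced element is "the invoice" (word 2).
It is linked across 1 clause boundary (Ø).
It functions as the direct object of "damaged", so the gap sits immediately after word 8 ("damaged").
Base order: Jonas claimed Leila had damaged the invoice during the audit.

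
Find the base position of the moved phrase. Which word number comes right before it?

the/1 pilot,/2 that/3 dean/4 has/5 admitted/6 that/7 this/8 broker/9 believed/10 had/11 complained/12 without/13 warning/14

10

The displaced element is "the pilot" (word 2).
It is linked across 2 clause boundaries (that → Ø).
It functions as the subject of "complained", so the gap sits immediately after word 10 ("believed").
Base order: That dean has admitted that this broker believed that the pilot had complained without warning.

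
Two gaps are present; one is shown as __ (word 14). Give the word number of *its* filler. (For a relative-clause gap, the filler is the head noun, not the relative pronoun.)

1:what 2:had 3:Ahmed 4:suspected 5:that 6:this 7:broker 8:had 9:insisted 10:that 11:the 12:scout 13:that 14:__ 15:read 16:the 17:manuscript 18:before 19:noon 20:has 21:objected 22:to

The marked gap is inside the relative clause, the subject of "read".
Its filler is the head noun "scout" (via "that"), at word 12.
(The other dependency links word 1 to a gap after word 22.)

12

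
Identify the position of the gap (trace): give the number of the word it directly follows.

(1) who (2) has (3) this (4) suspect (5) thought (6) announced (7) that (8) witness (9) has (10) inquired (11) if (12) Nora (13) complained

The displaced element is "who" (word 1).
It is linked across 1 clause boundary (Ø).
It functions as the subject of "announced", so the gap sits immediately after word 5 ("thought").
Base order: This suspect has thought that who announced that witness has inquired if Nora complained.

5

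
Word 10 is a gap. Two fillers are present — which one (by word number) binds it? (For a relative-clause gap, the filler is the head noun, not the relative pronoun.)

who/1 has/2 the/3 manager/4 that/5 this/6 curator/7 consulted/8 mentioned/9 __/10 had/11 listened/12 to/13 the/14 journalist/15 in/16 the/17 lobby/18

1

The marked gap is the subject of "listened".
Its filler is the fronted wh-phrase "who", at word 1.
(The other dependency links word 4 to a gap after word 8.)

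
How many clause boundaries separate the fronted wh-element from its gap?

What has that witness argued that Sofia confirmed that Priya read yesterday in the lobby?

"what" is extracted from the object of "read".
Boundaries crossed, outermost first: [that], [that] — 2 in total.

2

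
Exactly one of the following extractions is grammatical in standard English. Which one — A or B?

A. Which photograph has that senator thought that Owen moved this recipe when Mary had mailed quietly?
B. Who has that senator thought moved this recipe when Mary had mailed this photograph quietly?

B

In A, the wh-phrase is extracted from inside an adjunct island (introduced by "when"), which blocks movement.
In B, the extraction path crosses only that-complement boundaries, which are transparent.
So B is grammatical.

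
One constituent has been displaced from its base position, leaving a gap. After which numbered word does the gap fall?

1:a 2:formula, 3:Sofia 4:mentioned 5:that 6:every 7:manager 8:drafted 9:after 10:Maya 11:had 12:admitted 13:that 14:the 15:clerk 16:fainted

The displaced element is "a formula" (word 2).
It is linked across 1 clause boundary (that).
It functions as the direct object of "drafted", so the gap sits immediately after word 8 ("drafted").
Base order: Sofia mentioned that every manager drafted a formula after Maya had admitted that the clerk fainted.

8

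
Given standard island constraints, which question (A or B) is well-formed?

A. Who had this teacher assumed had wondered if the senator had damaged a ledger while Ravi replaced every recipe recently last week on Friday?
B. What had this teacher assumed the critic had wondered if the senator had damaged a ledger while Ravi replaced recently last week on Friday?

In B, the wh-phrase is extracted from inside a wh-island (introduced by "if"), which blocks movement.
In A, the extraction path crosses only that-complement boundaries, which are transparent.
So A is grammatical.

A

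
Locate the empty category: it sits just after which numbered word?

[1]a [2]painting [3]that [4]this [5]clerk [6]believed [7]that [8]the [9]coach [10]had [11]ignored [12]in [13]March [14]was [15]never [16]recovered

The displaced element is "a painting" (word 2).
It is linked across 1 clause boundary (that).
It functions as the direct object of "ignored", so the gap sits immediately after word 11 ("ignored").
Base order: This clerk believed that the coach had ignored a painting in March.

11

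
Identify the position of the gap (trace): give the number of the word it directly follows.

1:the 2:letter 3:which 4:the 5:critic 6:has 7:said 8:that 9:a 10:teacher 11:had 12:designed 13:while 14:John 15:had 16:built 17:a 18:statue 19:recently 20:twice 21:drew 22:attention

The displaced element is "the letter" (word 2).
It is linked across 1 clause boundary (that).
It functions as the direct object of "designed", so the gap sits immediately after word 12 ("designed").
Base order: The critic has said that a teacher had designed the letter while John had built a statue recently twice.

12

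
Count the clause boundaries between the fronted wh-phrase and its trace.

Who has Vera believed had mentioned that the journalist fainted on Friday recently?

1

"who" is extracted from the subject of "mentioned".
Boundaries crossed, outermost first: [Ø] — 1 in total.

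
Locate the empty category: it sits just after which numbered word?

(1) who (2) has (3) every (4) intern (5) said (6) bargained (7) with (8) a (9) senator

5

The displaced element is "who" (word 1).
It is linked across 1 clause boundary (Ø).
It functions as the subject of "bargained", so the gap sits immediately after word 5 ("said").
Base order: Every intern has said that who bargained with a senator.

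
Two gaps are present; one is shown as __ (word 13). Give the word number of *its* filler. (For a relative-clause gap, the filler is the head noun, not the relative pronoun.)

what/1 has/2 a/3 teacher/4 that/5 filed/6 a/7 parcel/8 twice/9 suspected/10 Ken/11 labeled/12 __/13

1

The marked gap is the direct object of "labeled".
Its filler is the fronted wh-phrase "what", at word 1.
(The other dependency links word 4 to a gap after word 5.)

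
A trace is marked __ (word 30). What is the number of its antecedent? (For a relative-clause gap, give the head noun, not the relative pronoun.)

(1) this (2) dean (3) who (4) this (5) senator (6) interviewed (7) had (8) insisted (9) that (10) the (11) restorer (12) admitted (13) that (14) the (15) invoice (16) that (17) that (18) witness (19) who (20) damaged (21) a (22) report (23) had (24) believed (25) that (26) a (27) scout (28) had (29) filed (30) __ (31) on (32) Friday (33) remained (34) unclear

15

The gap at 30 is the object of "filed", inside a relative clause.
The relative pronoun is "that" (word 16); it is bound by the head noun immediately before it.
Its filler is the head noun "invoice", at word 15.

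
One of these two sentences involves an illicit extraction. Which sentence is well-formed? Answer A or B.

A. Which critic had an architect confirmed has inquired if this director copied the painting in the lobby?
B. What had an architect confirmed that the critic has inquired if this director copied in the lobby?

A

In B, the wh-phrase is extracted from inside a wh-island (introduced by "if"), which blocks movement.
In A, the extraction path crosses only that-complement boundaries, which are transparent.
So A is grammatical.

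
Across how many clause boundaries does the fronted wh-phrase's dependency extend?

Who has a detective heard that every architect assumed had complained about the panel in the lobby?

"who" is extracted from the subject of "complained".
Boundaries crossed, outermost first: [that], [Ø] — 2 in total.

2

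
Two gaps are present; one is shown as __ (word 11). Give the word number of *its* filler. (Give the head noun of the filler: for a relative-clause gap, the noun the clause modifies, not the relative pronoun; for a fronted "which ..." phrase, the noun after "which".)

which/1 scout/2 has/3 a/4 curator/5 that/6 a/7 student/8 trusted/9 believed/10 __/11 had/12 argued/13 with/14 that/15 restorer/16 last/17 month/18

The marked gap is the subject of "argued".
Its filler is the fronted wh-phrase "which scout", at word 2.
(The other dependency links word 5 to a gap after word 9.)

2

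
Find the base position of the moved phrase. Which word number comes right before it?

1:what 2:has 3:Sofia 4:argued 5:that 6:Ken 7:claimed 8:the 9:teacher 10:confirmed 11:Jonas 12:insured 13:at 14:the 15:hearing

12

The displaced element is "what" (word 1).
It is linked across 3 clause boundaries (that → Ø → Ø).
It functions as the direct object of "insured", so the gap sits immediately after word 12 ("insured").
Base order: Sofia has argued that Ken claimed the teacher confirmed Jonas insured what at the hearing.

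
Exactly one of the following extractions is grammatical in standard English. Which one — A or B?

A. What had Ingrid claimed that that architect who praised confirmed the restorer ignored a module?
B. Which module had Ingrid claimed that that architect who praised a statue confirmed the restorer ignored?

B

In A, the wh-phrase is extracted from inside a complex-NP island (relative clause) (introduced by "who"), which blocks movement.
In B, the extraction path crosses only that-complement boundaries, which are transparent.
So B is grammatical.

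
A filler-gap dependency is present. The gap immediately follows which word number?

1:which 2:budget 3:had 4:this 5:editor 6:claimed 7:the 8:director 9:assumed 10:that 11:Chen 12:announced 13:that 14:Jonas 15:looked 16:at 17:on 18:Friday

The displaced element is "which budget" (word 2).
It is linked across 3 clause boundaries (Ø → that → that).
It functions as the object of the preposition "at" of "looked", so the gap sits immediately after word 16 ("at").
Base order: This editor had claimed the director assumed that Chen announced that Jonas looked at which budget on Friday.

16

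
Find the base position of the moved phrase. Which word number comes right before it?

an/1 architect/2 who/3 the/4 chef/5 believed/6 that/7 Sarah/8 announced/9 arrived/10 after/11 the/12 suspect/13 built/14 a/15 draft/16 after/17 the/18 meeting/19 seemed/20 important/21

The displaced element is "an architect" (word 2).
It is linked across 2 clause boundaries (that → Ø).
It functions as the subject of "arrived", so the gap sits immediately after word 9 ("announced").
Base order: The chef believed that Sarah announced that an architect arrived after the suspect built a draft after the meeting.

9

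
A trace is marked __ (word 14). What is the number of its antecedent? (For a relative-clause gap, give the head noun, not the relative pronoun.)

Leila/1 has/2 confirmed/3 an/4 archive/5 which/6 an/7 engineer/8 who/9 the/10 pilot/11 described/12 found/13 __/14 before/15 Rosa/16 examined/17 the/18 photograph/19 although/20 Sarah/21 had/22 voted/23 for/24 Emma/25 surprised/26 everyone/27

5

The gap at 14 is the object of "found", inside a relative clause.
The relative pronoun is "which" (word 6); it is bound by the head noun immediately before it.
Its filler is the head noun "archive", at word 5.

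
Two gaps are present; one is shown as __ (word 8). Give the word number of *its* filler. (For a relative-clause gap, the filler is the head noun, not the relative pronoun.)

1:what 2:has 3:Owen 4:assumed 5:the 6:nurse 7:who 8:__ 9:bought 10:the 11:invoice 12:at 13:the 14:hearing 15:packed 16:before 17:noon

6

The marked gap is inside the relative clause, the subject of "bought".
Its filler is the head noun "nurse" (via "who"), at word 6.
(The other dependency links word 1 to a gap after word 15.)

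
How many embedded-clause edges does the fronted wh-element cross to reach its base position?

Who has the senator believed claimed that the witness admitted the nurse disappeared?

"who" is extracted from the subject of "claimed".
Boundaries crossed, outermost first: [Ø] — 1 in total.

1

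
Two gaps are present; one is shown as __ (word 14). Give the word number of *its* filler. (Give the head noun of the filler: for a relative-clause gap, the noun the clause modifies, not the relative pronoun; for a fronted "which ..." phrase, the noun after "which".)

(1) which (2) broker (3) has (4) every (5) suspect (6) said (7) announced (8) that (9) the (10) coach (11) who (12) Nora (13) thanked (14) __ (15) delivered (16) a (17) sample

The marked gap is inside the relative clause, the direct object of "thanked".
Its filler is the head noun "coach" (via "who"), at word 10.
(The other dependency links word 2 to a gap after word 6.)

10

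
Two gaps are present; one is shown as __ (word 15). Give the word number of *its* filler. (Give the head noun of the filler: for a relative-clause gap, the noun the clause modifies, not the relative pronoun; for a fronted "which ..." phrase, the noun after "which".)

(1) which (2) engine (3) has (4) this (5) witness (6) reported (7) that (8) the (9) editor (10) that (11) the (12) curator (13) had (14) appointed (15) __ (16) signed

The marked gap is inside the relative clause, the direct object of "appointed".
Its filler is the head noun "editor" (via "that"), at word 9.
(The other dependency links word 2 to a gap after word 16.)

9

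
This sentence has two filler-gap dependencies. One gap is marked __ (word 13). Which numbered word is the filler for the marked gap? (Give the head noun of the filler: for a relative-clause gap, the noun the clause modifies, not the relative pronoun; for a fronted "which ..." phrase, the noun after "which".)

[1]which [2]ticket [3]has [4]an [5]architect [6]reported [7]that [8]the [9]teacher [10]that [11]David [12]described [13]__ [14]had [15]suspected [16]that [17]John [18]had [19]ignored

The marked gap is inside the relative clause, the direct object of "described".
Its filler is the head noun "teacher" (via "that"), at word 9.
(The other dependency links word 2 to a gap after word 19.)

9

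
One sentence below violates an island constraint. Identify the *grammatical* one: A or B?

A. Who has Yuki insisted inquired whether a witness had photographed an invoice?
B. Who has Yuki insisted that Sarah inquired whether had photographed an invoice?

In B, the wh-phrase is extracted from inside a wh-island (introduced by "whether"), which blocks movement.
In A, the extraction path crosses only that-complement boundaries, which are transparent.
So A is grammatical.

A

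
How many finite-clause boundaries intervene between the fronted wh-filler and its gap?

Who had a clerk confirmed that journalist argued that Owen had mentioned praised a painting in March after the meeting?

3

"who" is extracted from the subject of "praised".
Boundaries crossed, outermost first: [Ø], [that], [Ø] — 3 in total.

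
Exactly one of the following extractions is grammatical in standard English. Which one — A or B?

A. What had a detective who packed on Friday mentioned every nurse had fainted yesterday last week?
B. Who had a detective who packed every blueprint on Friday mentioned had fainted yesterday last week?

B

In A, the wh-phrase is extracted from inside a complex-NP island (relative clause) (introduced by "who"), which blocks movement.
In B, the extraction path crosses only that-complement boundaries, which are transparent.
So B is grammatical.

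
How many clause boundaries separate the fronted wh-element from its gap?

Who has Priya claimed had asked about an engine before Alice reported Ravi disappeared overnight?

"who" is extracted from the subject of "asked".
Boundaries crossed, outermost first: [Ø] — 1 in total.

1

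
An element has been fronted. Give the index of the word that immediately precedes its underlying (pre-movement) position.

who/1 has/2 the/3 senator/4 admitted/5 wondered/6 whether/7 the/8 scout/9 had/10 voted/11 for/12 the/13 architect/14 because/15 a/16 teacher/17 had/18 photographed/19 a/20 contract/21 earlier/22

The displaced element is "who" (word 1).
It is linked across 1 clause boundary (Ø).
It functions as the subject of "wondered", so the gap sits immediately after word 5 ("admitted").
Base order: The senator has admitted who wondered whether the scout had voted for the architect because a teacher had photographed a contract earlier.

5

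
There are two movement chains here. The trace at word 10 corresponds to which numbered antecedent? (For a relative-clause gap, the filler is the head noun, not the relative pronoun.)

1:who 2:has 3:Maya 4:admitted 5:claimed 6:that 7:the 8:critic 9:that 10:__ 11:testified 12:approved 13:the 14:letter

8

The marked gap is inside the relative clause, the subject of "testified".
Its filler is the head noun "critic" (via "that"), at word 8.
(The other dependency links word 1 to a gap after word 4.)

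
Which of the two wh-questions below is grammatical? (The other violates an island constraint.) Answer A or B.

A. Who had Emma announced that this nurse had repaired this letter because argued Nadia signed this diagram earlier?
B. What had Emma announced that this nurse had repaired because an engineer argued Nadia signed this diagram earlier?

B

In A, the wh-phrase is extracted from inside an adjunct island (introduced by "because"), which blocks movement.
In B, the extraction path crosses only that-complement boundaries, which are transparent.
So B is grammatical.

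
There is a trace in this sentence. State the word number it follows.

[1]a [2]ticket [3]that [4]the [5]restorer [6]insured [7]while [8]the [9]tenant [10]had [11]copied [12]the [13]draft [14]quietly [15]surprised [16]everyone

The displaced element is "a ticket" (word 2).
It functions as the direct object of "insured", so the gap sits immediately after word 6 ("insured").
Base order: The restorer insured a ticket while the tenant had copied the draft quietly.

6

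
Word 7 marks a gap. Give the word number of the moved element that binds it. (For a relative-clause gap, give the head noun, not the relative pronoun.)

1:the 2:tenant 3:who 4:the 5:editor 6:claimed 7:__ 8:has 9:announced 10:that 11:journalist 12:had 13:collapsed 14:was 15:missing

The gap at 7 is the subject of "announced", inside a relative clause.
The relative pronoun is "who" (word 3); it is bound by the head noun immediately before it.
Its filler is the head noun "tenant", at word 2.

2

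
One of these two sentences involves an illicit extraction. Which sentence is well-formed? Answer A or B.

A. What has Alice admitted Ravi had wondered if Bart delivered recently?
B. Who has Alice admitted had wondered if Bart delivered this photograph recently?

In A, the wh-phrase is extracted from inside a wh-island (introduced by "if"), which blocks movement.
In B, the extraction path crosses only that-complement boundaries, which are transparent.
So B is grammatical.

B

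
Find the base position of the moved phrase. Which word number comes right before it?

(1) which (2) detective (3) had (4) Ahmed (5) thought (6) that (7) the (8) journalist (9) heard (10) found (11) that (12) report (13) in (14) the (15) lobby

The displaced element is "which detective" (word 2).
It is linked across 2 clause boundaries (that → Ø).
It functions as the subject of "found", so the gap sits immediately after word 9 ("heard").
Base order: Ahmed had thought that the journalist heard that which detective found that report in the lobby.

9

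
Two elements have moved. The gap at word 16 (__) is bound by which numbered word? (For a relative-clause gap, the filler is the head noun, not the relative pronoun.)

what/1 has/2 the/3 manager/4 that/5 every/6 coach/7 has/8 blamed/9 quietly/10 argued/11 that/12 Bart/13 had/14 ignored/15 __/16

1

The marked gap is the direct object of "ignored".
Its filler is the fronted wh-phrase "what", at word 1.
(The other dependency links word 4 to a gap after word 9.)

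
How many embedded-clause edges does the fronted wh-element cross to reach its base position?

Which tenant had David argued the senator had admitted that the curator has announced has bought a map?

"which tenant" is extracted from the subject of "bought".
Boundaries crossed, outermost first: [Ø], [that], [Ø] — 3 in total.

3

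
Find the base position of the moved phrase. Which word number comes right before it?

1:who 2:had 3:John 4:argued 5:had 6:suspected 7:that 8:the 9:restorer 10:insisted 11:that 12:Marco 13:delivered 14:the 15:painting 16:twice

4

The displaced element is "who" (word 1).
It is linked across 1 clause boundary (Ø).
It functions as the subject of "suspected", so the gap sits immediately after word 4 ("argued").
Base order: John had argued that who had suspected that the restorer insisted that Marco delivered the painting twice.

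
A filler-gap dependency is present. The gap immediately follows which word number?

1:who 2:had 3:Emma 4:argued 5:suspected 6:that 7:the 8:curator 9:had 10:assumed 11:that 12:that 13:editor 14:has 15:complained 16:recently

The displaced element is "who" (word 1).
It is linked across 1 clause boundary (Ø).
It functions as the subject of "suspected", so the gap sits immediately after word 4 ("argued").
Base order: Emma had argued who suspected that the curator had assumed that that editor has complained recently.

4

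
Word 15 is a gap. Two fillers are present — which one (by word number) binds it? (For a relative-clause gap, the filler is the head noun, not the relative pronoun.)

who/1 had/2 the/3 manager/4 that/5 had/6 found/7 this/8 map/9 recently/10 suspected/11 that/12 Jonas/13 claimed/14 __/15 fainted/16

1

The marked gap is the subject of "fainted".
Its filler is the fronted wh-phrase "who", at word 1.
(The other dependency links word 4 to a gap after word 5.)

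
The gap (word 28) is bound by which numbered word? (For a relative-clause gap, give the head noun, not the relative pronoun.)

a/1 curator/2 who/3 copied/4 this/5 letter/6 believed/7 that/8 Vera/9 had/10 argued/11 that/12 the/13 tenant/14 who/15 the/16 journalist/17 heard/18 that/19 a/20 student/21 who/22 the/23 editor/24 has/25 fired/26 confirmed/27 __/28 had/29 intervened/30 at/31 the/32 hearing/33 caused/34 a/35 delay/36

The gap at 28 is the subject of "intervened", inside a relative clause.
The relative pronoun is "who" (word 15); it is bound by the head noun immediately before it.
Its filler is the head noun "tenant", at word 14.

14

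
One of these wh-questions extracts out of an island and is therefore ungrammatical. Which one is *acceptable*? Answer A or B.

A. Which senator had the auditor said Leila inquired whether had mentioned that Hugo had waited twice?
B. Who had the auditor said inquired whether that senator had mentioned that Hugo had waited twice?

B

In A, the wh-phrase is extracted from inside a wh-island (introduced by "whether"), which blocks movement.
In B, the extraction path crosses only that-complement boundaries, which are transparent.
So B is grammatical.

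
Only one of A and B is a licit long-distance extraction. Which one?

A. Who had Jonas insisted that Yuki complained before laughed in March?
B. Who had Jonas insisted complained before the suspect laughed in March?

B

In A, the wh-phrase is extracted from inside an adjunct island (introduced by "before"), which blocks movement.
In B, the extraction path crosses only that-complement boundaries, which are transparent.
So B is grammatical.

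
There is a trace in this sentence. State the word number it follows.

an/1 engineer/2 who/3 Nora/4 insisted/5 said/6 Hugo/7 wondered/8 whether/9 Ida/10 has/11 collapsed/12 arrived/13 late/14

The displaced element is "an engineer" (word 2).
It is linked across 1 clause boundary (Ø).
It functions as the subject of "said", so the gap sits immediately after word 5 ("insisted").
Base order: Nora insisted that an engineer said Hugo wondered whether Ida has collapsed.

5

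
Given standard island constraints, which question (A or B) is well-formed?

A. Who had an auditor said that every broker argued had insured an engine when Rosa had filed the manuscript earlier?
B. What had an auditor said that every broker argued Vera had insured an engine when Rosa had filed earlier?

In B, the wh-phrase is extracted from inside an adjunct island (introduced by "when"), which blocks movement.
In A, the extraction path crosses only that-complement boundaries, which are transparent.
So A is grammatical.

A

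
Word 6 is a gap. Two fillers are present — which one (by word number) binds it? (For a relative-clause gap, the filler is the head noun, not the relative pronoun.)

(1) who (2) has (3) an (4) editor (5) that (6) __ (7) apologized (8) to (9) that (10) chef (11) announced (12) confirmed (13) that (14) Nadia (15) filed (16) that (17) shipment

The marked gap is inside the relative clause, the subject of "apologized".
Its filler is the head noun "editor" (via "that"), at word 4.
(The other dependency links word 1 to a gap after word 11.)

4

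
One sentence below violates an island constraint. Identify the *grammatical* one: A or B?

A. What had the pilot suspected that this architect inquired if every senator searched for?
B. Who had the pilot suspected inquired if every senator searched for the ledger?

B

In A, the wh-phrase is extracted from inside a wh-island (introduced by "if"), which blocks movement.
In B, the extraction path crosses only that-complement boundaries, which are transparent.
So B is grammatical.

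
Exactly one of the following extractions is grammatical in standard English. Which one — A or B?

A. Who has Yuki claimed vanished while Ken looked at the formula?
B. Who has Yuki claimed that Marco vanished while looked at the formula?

A

In B, the wh-phrase is extracted from inside an adjunct island (introduced by "while"), which blocks movement.
In A, the extraction path crosses only that-complement boundaries, which are transparent.
So A is grammatical.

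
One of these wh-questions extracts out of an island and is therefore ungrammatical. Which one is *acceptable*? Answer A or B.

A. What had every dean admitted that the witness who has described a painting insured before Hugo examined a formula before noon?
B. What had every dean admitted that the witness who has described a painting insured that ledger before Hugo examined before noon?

In B, the wh-phrase is extracted from inside an adjunct island (introduced by "before"), which blocks movement.
In A, the extraction path crosses only that-complement boundaries, which are transparent.
So A is grammatical.

A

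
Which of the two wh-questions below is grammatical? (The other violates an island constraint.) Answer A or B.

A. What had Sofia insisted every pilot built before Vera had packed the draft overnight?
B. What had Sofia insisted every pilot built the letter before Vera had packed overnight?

A

In B, the wh-phrase is extracted from inside an adjunct island (introduced by "before"), which blocks movement.
In A, the extraction path crosses only that-complement boundaries, which are transparent.
So A is grammatical.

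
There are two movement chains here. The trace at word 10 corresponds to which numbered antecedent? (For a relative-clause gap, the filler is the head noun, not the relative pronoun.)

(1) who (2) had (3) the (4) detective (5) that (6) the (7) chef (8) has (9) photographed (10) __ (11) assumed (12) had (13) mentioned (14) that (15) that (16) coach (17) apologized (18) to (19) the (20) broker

4

The marked gap is inside the relative clause, the direct object of "photographed".
Its filler is the head noun "detective" (via "that"), at word 4.
(The other dependency links word 1 to a gap after word 11.)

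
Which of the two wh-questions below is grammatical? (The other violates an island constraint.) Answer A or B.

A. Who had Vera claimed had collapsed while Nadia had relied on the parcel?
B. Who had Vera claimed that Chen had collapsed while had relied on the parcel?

In B, the wh-phrase is extracted from inside an adjunct island (introduced by "while"), which blocks movement.
In A, the extraction path crosses only that-complement boundaries, which are transparent.
So A is grammatical.

A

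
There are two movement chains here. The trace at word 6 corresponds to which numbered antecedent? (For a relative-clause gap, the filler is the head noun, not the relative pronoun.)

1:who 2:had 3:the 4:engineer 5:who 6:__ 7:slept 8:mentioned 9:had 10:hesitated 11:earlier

The marked gap is inside the relative clause, the subject of "slept".
Its filler is the head noun "engineer" (via "who"), at word 4.
(The other dependency links word 1 to a gap after word 8.)

4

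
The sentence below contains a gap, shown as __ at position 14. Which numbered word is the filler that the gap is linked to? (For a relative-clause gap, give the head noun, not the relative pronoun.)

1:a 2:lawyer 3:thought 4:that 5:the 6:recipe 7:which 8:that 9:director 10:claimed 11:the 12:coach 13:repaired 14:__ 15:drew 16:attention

The gap at 14 is the object of "repaired", inside a relative clause.
The relative pronoun is "which" (word 7); it is bound by the head noun immediately before it.
Its filler is the head noun "recipe", at word 6.

6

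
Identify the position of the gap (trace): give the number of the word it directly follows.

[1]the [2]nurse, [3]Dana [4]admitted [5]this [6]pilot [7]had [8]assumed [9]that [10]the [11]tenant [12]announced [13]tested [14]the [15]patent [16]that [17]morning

12

The displaced element is "the nurse" (word 2).
It is linked across 3 clause boundaries (Ø → that → Ø).
It functions as the subject of "tested", so the gap sits immediately after word 12 ("announced").
Base order: Dana admitted this pilot had assumed that the tenant announced that the nurse tested the patent that morning.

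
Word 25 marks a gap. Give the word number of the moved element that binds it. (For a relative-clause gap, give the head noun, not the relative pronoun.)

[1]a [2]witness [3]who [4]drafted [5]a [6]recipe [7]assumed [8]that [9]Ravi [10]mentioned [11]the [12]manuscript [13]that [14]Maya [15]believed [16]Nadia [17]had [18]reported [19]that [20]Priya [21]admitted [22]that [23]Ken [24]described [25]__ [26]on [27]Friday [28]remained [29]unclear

12

The gap at 25 is the object of "described", inside a relative clause.
The relative pronoun is "that" (word 13); it is bound by the head noun immediately before it.
Its filler is the head noun "manuscript", at word 12.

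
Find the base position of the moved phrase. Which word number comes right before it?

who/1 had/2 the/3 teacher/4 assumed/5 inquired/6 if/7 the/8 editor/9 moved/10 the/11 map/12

5

The displaced element is "who" (word 1).
It is linked across 1 clause boundary (Ø).
It functions as the subject of "inquired", so the gap sits immediately after word 5 ("assumed").
Base order: The teacher had assumed who inquired if the editor moved the map.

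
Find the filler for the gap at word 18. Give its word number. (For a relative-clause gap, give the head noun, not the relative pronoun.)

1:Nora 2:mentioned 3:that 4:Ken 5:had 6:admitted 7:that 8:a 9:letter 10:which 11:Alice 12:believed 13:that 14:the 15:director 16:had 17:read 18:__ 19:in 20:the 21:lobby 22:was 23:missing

The gap at 18 is the object of "read", inside a relative clause.
The relative pronoun is "which" (word 10); it is bound by the head noun immediately before it.
Its filler is the head noun "letter", at word 9.

9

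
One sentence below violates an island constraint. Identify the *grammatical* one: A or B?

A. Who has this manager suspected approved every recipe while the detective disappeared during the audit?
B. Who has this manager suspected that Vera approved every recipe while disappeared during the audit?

A

In B, the wh-phrase is extracted from inside an adjunct island (introduced by "while"), which blocks movement.
In A, the extraction path crosses only that-complement boundaries, which are transparent.
So A is grammatical.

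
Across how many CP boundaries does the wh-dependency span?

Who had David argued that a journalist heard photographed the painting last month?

2

"who" is extracted from the subject of "photographed".
Boundaries crossed, outermost first: [that], [Ø] — 2 in total.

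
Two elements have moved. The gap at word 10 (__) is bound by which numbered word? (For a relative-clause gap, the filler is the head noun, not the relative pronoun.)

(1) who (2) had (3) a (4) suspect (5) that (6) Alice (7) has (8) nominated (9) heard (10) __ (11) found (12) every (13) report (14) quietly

1

The marked gap is the subject of "found".
Its filler is the fronted wh-phrase "who", at word 1.
(The other dependency links word 4 to a gap after word 8.)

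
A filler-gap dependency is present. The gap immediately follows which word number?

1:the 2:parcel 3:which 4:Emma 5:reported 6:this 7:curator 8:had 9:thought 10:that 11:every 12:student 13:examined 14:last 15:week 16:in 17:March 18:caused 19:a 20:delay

13

The displaced element is "the parcel" (word 2).
It is linked across 2 clause boundaries (Ø → that).
It functions as the direct object of "examined", so the gap sits immediately after word 13 ("examined").
Base order: Emma reported this curator had thought that every student examined the parcel last week in March.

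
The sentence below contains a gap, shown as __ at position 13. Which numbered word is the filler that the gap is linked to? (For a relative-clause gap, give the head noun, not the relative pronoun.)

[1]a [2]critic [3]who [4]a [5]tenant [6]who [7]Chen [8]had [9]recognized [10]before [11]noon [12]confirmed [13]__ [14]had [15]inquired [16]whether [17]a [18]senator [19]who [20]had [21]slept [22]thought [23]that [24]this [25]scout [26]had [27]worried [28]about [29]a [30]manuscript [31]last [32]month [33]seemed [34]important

The gap at 13 is the subject of "inquired", inside a relative clause.
The relative pronoun is "who" (word 3); it is bound by the head noun immediately before it.
Its filler is the head noun "critic", at word 2.

2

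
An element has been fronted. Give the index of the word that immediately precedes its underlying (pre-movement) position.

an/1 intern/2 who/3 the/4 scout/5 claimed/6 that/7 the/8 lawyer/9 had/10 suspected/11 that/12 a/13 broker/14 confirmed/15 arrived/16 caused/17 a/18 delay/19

15

The displaced element is "an intern" (word 2).
It is linked across 3 clause boundaries (that → that → Ø).
It functions as the subject of "arrived", so the gap sits immediately after word 15 ("confirmed").
Base order: The scout claimed that the lawyer had suspected that a broker confirmed an intern arrived.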